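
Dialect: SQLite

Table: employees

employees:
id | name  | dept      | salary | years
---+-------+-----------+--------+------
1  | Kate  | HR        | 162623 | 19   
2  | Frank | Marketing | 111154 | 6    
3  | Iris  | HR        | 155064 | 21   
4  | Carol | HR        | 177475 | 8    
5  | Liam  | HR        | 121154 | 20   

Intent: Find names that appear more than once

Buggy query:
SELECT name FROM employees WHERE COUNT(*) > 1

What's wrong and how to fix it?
Bug: COUNT(*) is an aggregate and cannot be used in WHERE

Fix: Group first, then use HAVING for the count condition

Corrected query:
SELECT name FROM employees GROUP BY name HAVING COUNT(*) > 1

Result:
(no rows)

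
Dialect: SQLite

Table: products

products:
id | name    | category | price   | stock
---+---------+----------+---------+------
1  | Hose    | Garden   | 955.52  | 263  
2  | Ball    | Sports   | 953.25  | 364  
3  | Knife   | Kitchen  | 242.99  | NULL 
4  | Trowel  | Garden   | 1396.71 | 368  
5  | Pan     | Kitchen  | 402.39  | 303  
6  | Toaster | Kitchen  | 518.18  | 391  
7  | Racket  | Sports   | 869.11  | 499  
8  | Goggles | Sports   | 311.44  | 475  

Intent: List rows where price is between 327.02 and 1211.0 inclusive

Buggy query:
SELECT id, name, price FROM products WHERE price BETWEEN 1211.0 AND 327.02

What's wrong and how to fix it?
Bug: BETWEEN expects the lower bound first; with 1211.0 AND 327.02 the range is empty

Fix: Write BETWEEN 327.02 AND 1211.0

Corrected query:
SELECT id, name, price FROM products WHERE price BETWEEN 327.02 AND 1211.0

Result:
id | name    | price 
---+---------+-------
1  | Hose    | 955.52
2  | Ball    | 953.25
5  | Pan     | 402.39
6  | Toaster | 518.18
7  | Racket  | 869.11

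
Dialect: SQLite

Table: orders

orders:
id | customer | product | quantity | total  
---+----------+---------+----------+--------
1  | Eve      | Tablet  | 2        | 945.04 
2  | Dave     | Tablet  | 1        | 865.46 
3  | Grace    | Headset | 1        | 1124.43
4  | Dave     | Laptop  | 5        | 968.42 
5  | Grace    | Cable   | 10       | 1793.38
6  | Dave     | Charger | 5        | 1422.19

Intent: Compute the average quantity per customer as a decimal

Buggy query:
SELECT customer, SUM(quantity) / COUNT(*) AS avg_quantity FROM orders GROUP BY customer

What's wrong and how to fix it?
Bug: Both operands are integers, so '/' performs integer division and truncates

Fix: Multiply by 1.0 (or CAST to REAL) to force floating-point division

Corrected query:
SELECT customer, SUM(quantity) * 1.0 / COUNT(*) AS avg_quantity FROM orders GROUP BY customer

Result:
customer | avg_quantity
---------+-------------
Dave     | 3.666667    
Eve      | 2           
Grace    | 5.5         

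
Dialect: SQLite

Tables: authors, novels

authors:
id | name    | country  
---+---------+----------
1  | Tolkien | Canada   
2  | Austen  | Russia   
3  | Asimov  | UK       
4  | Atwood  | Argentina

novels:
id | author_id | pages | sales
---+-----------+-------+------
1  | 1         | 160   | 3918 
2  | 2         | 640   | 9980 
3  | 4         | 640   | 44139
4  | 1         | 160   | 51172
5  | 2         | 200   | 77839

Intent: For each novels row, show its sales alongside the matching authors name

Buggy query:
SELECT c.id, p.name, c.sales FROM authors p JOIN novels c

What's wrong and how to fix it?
Bug: Missing join condition: each novels row is matched to all authors rows instead of just its own

Fix: Add ON c.author_id = p.id to the JOIN

Corrected query:
SELECT c.id, p.name, c.sales FROM authors p JOIN novels c ON c.author_id = p.id

Result:
id | name    | sales
---+---------+------
1  | Tolkien | 3918 
2  | Austen  | 9980 
3  | Atwood  | 44139
4  | Tolkien | 51172
5  | Austen  | 77839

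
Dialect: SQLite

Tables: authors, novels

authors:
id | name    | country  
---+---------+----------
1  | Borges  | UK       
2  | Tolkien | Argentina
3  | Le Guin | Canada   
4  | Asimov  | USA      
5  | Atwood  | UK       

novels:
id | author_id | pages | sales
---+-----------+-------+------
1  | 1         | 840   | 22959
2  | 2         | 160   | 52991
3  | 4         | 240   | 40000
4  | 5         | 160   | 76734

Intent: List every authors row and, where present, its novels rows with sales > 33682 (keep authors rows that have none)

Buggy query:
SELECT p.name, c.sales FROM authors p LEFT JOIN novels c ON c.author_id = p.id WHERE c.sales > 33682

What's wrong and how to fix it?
Bug: A WHERE condition on the right-hand table after LEFT JOIN drops unmatched parents

Fix: Move the right-table condition into the ON clause so unmatched parents are kept

Corrected query:
SELECT p.name, c.sales FROM authors p LEFT JOIN novels c ON c.author_id = p.id AND c.sales > 33682

Result:
name    | sales
--------+------
Borges  | NULL 
Tolkien | 52991
Le Guin | NULL 
Asimov  | 40000
Atwood  | 76734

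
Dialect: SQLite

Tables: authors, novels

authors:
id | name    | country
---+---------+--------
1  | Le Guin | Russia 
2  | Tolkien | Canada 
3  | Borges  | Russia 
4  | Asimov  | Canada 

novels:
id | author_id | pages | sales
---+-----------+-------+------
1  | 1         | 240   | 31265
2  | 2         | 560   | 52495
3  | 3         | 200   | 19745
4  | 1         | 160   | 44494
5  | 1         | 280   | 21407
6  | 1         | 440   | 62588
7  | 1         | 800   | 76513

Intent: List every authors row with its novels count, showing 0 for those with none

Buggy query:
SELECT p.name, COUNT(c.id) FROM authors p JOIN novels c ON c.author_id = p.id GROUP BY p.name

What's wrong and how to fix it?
Bug: An inner join excludes parents with zero children

Fix: Switch to LEFT JOIN to retain unmatched parent rows

Corrected query:
SELECT p.name, COUNT(c.id) FROM authors p LEFT JOIN novels c ON c.author_id = p.id GROUP BY p.name

Result:
name    | COUNT(c.id)
--------+------------
Asimov  | 0          
Borges  | 1          
Le Guin | 5          
Tolkien | 1          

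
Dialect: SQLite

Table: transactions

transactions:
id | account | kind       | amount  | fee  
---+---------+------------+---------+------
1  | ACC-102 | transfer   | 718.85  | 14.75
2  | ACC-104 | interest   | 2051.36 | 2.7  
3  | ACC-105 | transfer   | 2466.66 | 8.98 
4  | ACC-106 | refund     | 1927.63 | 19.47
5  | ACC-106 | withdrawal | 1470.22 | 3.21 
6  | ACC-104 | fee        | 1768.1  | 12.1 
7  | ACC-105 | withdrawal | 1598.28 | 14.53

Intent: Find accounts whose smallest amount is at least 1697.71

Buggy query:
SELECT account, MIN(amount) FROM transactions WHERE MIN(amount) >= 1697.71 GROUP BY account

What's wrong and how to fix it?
Bug: MIN() in WHERE is a misuse of aggregate

Fix: Use HAVING for the per-group MIN condition

Corrected query:
SELECT account, MIN(amount) FROM transactions GROUP BY account HAVING MIN(amount) >= 1697.71

Result:
account | MIN(amount)
--------+------------
ACC-104 | 1768.1     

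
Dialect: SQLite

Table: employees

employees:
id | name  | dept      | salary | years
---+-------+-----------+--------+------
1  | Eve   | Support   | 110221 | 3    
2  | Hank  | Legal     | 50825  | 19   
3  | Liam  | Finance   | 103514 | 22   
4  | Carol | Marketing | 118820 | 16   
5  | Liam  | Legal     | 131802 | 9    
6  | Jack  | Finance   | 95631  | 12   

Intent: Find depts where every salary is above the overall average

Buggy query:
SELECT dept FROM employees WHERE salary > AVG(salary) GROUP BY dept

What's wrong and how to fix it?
Bug: AVG() is an aggregate; it can't sit directly in WHERE

Fix: Use a subquery for AVG and a HAVING MIN(...) filter so the condition holds for every row in the group

Corrected query:
SELECT dept FROM employees GROUP BY dept HAVING MIN(salary) > (SELECT AVG(salary) FROM employees)

Result:
dept     
---------
Marketing
Support  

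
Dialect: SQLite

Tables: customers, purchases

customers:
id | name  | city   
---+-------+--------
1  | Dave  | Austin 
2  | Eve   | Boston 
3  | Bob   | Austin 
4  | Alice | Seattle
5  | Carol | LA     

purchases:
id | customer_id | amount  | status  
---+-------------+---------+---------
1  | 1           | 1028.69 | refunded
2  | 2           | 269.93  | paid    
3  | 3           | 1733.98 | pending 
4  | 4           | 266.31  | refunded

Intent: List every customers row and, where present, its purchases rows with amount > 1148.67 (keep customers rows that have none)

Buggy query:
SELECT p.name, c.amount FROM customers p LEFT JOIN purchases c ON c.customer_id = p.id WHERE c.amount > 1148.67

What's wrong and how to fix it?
Bug: Filtering c.amount in WHERE discards the NULL rows produced by LEFT JOIN, turning it into an inner join

Fix: Put 'c.amount > 1148.67' in the JOIN's ON clause instead of WHERE

Corrected query:
SELECT p.name, c.amount FROM customers p LEFT JOIN purchases c ON c.customer_id = p.id AND c.amount > 1148.67

Result:
name  | amount 
------+--------
Dave  | NULL   
Eve   | NULL   
Bob   | 1733.98
Alice | NULL   
Carol | NULL   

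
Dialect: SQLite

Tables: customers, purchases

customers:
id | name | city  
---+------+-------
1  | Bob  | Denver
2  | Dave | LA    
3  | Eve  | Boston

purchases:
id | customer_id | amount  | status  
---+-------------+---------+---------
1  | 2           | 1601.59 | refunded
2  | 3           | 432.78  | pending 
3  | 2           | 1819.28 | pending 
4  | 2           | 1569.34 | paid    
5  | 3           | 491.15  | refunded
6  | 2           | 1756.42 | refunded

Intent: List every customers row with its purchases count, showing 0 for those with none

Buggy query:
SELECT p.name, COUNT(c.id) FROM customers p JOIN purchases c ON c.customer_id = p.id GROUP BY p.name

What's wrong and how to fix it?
Bug: INNER JOIN drops customers rows that have no matching purchases rows

Fix: Switch to LEFT JOIN to retain unmatched parent rows

Corrected query:
SELECT p.name, COUNT(c.id) FROM customers p LEFT JOIN purchases c ON c.customer_id = p.id GROUP BY p.name

Result:
name | COUNT(c.id)
-----+------------
Bob  | 0          
Dave | 4          
Eve  | 2          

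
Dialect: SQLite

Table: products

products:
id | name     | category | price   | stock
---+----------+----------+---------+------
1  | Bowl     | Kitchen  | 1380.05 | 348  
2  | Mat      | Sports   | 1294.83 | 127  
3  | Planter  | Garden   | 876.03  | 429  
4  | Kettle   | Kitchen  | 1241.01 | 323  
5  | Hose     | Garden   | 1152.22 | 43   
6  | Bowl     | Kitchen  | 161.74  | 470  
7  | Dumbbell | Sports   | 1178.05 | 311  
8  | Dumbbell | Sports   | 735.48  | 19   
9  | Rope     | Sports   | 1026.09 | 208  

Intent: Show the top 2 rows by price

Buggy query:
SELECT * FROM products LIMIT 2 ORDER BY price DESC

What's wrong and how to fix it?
Bug: ORDER BY cannot follow LIMIT; LIMIT is the final clause

Fix: Sort with ORDER BY, then apply LIMIT

Corrected query:
SELECT * FROM products ORDER BY price DESC LIMIT 2

Result:
id | name | category | price   | stock
---+------+----------+---------+------
1  | Bowl | Kitchen  | 1380.05 | 348  
2  | Mat  | Sports   | 1294.83 | 127  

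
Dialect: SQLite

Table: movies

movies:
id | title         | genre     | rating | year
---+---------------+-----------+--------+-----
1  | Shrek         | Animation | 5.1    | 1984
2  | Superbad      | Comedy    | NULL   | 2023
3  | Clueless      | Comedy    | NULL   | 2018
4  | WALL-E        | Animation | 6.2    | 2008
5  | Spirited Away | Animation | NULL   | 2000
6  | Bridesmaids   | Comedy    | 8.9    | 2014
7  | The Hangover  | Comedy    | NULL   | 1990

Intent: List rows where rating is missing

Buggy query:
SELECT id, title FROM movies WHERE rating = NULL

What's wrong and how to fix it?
Bug: '= NULL' is always unknown in SQL three-valued logic, so no rows match

Fix: Use IS NULL to test for NULL

Corrected query:
SELECT id, title FROM movies WHERE rating IS NULL

Result:
id | title        
---+--------------
2  | Superbad     
3  | Clueless     
5  | Spirited Away
7  | The Hangover 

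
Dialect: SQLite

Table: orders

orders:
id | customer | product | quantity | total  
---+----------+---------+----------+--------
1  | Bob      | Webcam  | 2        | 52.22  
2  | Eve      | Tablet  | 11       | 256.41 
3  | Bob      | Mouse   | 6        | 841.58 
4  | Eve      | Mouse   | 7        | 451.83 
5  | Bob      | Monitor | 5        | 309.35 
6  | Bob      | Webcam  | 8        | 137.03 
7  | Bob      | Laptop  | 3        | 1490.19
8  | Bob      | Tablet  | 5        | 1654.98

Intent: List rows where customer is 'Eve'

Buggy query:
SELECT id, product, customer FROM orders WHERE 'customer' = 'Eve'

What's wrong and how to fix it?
Bug: Single quotes denote string literals in SQL; the column name is being compared as a constant string

Fix: Remove the quotes around the column name (or use double quotes for an identifier)

Corrected query:
SELECT id, product, customer FROM orders WHERE customer = 'Eve'

Result:
id | product | customer
---+---------+---------
2  | Tablet  | Eve     
4  | Mouse   | Eve     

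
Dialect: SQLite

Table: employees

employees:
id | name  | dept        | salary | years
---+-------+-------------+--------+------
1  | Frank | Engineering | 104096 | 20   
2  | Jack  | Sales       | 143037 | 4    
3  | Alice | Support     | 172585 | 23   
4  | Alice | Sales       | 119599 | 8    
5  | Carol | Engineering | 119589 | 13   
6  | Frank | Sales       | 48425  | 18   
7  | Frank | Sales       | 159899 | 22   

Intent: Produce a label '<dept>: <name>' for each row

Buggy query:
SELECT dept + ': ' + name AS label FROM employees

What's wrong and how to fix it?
Bug: '+' is numeric addition; on text columns SQLite converts them to 0 instead of concatenating

Fix: Replace + with || to concatenate text

Corrected query:
SELECT dept || ': ' || name AS label FROM employees

Result:
label             
------------------
Engineering: Frank
Sales: Jack       
Support: Alice    
Sales: Alice      
Engineering: Carol
Sales: Frank      
Sales: Frank      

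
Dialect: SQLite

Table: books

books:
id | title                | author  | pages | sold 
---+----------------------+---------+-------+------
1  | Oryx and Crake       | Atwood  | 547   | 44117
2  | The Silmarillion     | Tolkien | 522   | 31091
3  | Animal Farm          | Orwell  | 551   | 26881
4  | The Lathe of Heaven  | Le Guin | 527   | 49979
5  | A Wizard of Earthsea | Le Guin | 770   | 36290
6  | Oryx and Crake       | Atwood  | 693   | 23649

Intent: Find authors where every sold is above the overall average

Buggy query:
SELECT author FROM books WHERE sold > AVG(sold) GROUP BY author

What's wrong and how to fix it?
Bug: AVG() is an aggregate; it can't sit directly in WHERE

Fix: Compute the overall average in a scalar subquery and compare each group's MIN against it in HAVING

Corrected query:
SELECT author FROM books GROUP BY author HAVING MIN(sold) > (SELECT AVG(sold) FROM books)

Result:
author 
-------
Le Guin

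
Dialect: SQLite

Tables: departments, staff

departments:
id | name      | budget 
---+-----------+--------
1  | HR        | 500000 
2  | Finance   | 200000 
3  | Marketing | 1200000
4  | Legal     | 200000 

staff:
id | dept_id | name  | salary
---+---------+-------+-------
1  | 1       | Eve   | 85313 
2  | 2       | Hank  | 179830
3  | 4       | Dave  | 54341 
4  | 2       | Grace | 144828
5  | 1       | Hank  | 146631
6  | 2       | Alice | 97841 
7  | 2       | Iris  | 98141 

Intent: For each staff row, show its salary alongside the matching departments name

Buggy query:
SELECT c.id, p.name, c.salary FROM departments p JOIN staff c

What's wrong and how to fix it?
Bug: Missing join condition: each staff row is matched to all departments rows instead of just its own

Fix: Specify the join condition linking the foreign key to the parent id

Corrected query:
SELECT c.id, p.name, c.salary FROM departments p JOIN staff c ON c.dept_id = p.id

Result:
id | name    | salary
---+---------+-------
1  | HR      | 85313 
2  | Finance | 179830
3  | Legal   | 54341 
4  | Finance | 144828
5  | HR      | 146631
6  | Finance | 97841 
7  | Finance | 98141 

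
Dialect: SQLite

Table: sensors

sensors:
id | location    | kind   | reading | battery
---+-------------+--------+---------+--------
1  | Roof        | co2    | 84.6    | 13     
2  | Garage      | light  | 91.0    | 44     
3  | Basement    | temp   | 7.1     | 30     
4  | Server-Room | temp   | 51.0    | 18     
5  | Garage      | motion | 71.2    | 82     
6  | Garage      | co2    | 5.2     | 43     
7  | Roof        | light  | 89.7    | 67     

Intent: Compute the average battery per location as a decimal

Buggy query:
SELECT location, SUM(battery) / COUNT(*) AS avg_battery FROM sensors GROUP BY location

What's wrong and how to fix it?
Bug: Both operands are integers, so '/' performs integer division and truncates

Fix: Cast one side to REAL so the division keeps the fractional part

Corrected query:
SELECT location, SUM(battery) * 1.0 / COUNT(*) AS avg_battery FROM sensors GROUP BY location

Result:
location    | avg_battery
------------+------------
Basement    | 30         
Garage      | 56.333333  
Roof        | 40         
Server-Room | 18         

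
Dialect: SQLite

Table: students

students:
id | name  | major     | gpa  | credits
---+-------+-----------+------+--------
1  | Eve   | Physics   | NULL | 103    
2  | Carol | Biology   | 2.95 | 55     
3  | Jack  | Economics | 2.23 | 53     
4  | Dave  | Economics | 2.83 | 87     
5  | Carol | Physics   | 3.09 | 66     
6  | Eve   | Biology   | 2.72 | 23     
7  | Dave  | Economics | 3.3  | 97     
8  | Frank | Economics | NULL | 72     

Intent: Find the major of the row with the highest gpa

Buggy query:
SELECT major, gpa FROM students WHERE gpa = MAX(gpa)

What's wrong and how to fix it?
Bug: MAX(gpa) is an aggregate and cannot be used directly in WHERE

Fix: Use a subquery: WHERE gpa = (SELECT MAX(gpa) FROM students)

Corrected query:
SELECT major, gpa FROM students WHERE gpa = (SELECT MAX(gpa) FROM students)

Result:
major     | gpa
----------+----
Economics | 3.3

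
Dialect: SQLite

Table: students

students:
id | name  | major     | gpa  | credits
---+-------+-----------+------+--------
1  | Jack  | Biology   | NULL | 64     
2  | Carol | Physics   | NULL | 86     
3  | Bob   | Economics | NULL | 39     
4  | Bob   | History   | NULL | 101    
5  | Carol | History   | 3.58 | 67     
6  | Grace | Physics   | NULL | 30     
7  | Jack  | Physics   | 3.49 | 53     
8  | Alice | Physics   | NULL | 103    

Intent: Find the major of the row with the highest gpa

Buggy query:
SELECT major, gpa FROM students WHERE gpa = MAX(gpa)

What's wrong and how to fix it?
Bug: MAX(gpa) is an aggregate and cannot be used directly in WHERE

Fix: Wrap MAX in a scalar subquery so WHERE compares against a single value

Corrected query:
SELECT major, gpa FROM students WHERE gpa = (SELECT MAX(gpa) FROM students)

Result:
major   | gpa 
--------+-----
History | 3.58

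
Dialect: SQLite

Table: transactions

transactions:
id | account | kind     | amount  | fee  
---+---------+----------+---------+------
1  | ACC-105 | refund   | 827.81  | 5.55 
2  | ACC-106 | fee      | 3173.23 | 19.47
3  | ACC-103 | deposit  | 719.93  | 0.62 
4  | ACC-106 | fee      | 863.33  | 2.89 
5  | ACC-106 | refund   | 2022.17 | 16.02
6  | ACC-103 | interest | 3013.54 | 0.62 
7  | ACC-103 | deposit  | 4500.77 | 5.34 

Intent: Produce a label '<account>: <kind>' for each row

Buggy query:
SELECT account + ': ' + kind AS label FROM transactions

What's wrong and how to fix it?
Bug: '+' is numeric addition; on text columns SQLite converts them to 0 instead of concatenating

Fix: Replace + with || to concatenate text

Corrected query:
SELECT account || ': ' || kind AS label FROM transactions

Result:
label            
-----------------
ACC-105: refund  
ACC-106: fee     
ACC-103: deposit 
ACC-106: fee     
ACC-106: refund  
ACC-103: interest
ACC-103: deposit 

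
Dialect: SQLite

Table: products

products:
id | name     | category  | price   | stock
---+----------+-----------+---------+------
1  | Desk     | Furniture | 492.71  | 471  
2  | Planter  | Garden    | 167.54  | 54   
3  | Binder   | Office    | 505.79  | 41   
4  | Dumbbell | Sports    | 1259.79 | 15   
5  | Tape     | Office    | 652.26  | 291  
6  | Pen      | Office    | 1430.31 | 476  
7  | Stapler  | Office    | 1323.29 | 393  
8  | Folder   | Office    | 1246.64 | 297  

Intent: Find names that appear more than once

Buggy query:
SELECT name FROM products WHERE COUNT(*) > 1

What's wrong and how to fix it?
Bug: COUNT(*) is an aggregate and cannot be used in WHERE

Fix: Group first, then use HAVING for the count condition

Corrected query:
SELECT name FROM products GROUP BY name HAVING COUNT(*) > 1

Result:
(no rows)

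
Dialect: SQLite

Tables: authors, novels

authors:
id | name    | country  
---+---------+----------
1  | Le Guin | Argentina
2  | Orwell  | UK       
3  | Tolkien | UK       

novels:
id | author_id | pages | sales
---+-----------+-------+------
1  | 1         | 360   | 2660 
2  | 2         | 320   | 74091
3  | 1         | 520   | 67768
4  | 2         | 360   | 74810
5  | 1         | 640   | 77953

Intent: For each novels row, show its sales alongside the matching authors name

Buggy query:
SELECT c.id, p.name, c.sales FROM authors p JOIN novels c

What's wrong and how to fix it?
Bug: JOIN with no ON clause produces a cartesian product; every novels row pairs with every authors row

Fix: Add ON c.author_id = p.id to the JOIN

Corrected query:
SELECT c.id, p.name, c.sales FROM authors p JOIN novels c ON c.author_id = p.id

Result:
id | name    | sales
---+---------+------
1  | Le Guin | 2660 
2  | Orwell  | 74091
3  | Le Guin | 67768
4  | Orwell  | 74810
5  | Le Guin | 77953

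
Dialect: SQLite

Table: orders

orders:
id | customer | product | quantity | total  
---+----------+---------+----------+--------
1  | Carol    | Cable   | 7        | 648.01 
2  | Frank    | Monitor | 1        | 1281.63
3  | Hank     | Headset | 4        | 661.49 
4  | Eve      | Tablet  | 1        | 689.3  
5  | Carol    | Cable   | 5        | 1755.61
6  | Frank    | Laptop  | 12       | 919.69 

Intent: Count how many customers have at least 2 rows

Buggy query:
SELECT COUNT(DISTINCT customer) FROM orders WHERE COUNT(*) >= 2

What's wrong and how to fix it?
Bug: WHERE filters individual rows, not groups, so a group-level COUNT is invalid there

Fix: Group first with HAVING COUNT(*) >= 2, then COUNT the resulting groups

Corrected query:
SELECT COUNT(*) FROM (SELECT customer FROM orders GROUP BY customer HAVING COUNT(*) >= 2)

Result:
COUNT(*)
--------
2       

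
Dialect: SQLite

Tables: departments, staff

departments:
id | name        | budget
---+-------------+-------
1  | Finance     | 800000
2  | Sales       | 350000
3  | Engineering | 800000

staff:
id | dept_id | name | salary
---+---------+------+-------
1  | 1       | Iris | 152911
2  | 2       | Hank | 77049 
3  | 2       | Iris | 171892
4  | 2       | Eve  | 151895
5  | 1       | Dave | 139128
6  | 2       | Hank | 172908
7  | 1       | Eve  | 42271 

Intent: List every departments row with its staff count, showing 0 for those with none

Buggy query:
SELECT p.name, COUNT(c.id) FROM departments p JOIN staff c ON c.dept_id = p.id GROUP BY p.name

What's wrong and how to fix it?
Bug: An inner join excludes parents with zero children

Fix: Use LEFT JOIN so parents without children still appear (COUNT(c.id) gives 0)

Corrected query:
SELECT p.name, COUNT(c.id) FROM departments p LEFT JOIN staff c ON c.dept_id = p.id GROUP BY p.name

Result:
name        | COUNT(c.id)
------------+------------
Engineering | 0          
Finance     | 3          
Sales       | 4          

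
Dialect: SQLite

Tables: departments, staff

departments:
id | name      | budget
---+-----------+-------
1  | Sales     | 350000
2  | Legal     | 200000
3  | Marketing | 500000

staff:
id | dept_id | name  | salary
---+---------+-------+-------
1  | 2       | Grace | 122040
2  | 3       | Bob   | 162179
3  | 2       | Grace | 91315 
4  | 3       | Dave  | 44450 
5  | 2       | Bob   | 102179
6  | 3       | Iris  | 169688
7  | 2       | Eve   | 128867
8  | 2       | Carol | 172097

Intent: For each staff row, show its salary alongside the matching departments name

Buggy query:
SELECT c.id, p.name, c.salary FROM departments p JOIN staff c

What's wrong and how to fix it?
Bug: Missing join condition: each staff row is matched to all departments rows instead of just its own

Fix: Specify the join condition linking the foreign key to the parent id

Corrected query:
SELECT c.id, p.name, c.salary FROM departments p JOIN staff c ON c.dept_id = p.id

Result:
id | name      | salary
---+-----------+-------
1  | Legal     | 122040
2  | Marketing | 162179
3  | Legal     | 91315 
4  | Marketing | 44450 
5  | Legal     | 102179
6  | Marketing | 169688
7  | Legal     | 128867
8  | Legal     | 172097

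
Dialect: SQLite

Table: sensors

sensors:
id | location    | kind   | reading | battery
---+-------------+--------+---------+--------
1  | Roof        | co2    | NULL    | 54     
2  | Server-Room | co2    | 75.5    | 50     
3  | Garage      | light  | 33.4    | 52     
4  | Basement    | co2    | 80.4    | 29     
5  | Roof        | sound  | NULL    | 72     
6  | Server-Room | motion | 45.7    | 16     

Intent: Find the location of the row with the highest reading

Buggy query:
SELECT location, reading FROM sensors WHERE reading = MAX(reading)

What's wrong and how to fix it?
Bug: MAX(reading) is an aggregate and cannot be used directly in WHERE

Fix: Use a subquery: WHERE reading = (SELECT MAX(reading) FROM sensors)

Corrected query:
SELECT location, reading FROM sensors WHERE reading = (SELECT MAX(reading) FROM sensors)

Result:
location | reading
---------+--------
Basement | 80.4   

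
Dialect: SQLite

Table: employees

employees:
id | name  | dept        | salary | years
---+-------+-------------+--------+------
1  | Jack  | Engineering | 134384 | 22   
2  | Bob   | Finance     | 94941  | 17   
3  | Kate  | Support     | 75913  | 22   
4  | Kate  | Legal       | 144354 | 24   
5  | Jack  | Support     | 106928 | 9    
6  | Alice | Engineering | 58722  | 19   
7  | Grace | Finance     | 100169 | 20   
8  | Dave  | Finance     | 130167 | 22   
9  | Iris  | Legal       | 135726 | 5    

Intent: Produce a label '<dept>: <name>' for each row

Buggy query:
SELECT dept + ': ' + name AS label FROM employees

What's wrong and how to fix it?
Bug: '+' is numeric addition; on text columns SQLite converts them to 0 instead of concatenating

Fix: Use the || operator for string concatenation

Corrected query:
SELECT dept || ': ' || name AS label FROM employees

Result:
label             
------------------
Engineering: Jack 
Finance: Bob      
Support: Kate     
Legal: Kate       
Support: Jack     
Engineering: Alice
Finance: Grace    
Finance: Dave     
Legal: Iris       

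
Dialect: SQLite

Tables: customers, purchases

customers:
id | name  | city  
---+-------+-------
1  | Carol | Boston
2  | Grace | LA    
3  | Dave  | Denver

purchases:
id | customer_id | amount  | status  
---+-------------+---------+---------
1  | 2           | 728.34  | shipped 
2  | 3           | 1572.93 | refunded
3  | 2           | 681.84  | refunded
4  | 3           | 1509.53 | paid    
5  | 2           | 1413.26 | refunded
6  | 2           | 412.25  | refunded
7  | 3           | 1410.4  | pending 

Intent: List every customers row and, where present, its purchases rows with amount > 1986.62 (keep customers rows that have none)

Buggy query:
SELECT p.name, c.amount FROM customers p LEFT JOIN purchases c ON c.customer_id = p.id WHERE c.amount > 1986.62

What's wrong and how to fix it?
Bug: Filtering c.amount in WHERE discards the NULL rows produced by LEFT JOIN, turning it into an inner join

Fix: Put 'c.amount > 1986.62' in the JOIN's ON clause instead of WHERE

Corrected query:
SELECT p.name, c.amount FROM customers p LEFT JOIN purchases c ON c.customer_id = p.id AND c.amount > 1986.62

Result:
name  | amount
------+-------
Carol | NULL  
Grace | NULL  
Dave  | NULL  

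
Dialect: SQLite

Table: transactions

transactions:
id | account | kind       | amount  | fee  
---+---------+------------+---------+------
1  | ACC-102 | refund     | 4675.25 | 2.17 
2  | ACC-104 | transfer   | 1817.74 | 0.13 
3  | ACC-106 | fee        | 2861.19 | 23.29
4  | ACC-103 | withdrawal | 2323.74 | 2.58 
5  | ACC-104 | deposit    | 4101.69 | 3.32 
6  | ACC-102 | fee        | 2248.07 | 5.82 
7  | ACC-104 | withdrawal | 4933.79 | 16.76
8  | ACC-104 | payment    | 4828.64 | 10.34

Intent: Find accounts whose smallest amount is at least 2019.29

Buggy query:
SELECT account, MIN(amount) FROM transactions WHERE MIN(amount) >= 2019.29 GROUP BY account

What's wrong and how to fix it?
Bug: Aggregates like MIN are computed per group after WHERE runs

Fix: Use HAVING for the per-group MIN condition

Corrected query:
SELECT account, MIN(amount) FROM transactions GROUP BY account HAVING MIN(amount) >= 2019.29

Result:
account | MIN(amount)
--------+------------
ACC-102 | 2248.07    
ACC-103 | 2323.74    
ACC-106 | 2861.19    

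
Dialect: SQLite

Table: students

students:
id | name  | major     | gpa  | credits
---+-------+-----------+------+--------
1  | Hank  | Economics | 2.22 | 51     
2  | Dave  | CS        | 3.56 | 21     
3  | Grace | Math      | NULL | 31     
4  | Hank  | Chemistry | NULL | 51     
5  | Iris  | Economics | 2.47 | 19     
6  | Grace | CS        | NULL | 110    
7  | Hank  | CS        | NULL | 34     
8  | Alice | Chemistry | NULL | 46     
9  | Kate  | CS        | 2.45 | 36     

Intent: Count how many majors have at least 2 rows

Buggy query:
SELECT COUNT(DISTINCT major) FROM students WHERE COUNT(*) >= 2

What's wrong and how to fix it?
Bug: COUNT(*) cannot appear in WHERE; the per-group count doesn't exist yet

Fix: Group first with HAVING COUNT(*) >= 2, then COUNT the resulting groups

Corrected query:
SELECT COUNT(*) FROM (SELECT major FROM students GROUP BY major HAVING COUNT(*) >= 2)

Result:
COUNT(*)
--------
3       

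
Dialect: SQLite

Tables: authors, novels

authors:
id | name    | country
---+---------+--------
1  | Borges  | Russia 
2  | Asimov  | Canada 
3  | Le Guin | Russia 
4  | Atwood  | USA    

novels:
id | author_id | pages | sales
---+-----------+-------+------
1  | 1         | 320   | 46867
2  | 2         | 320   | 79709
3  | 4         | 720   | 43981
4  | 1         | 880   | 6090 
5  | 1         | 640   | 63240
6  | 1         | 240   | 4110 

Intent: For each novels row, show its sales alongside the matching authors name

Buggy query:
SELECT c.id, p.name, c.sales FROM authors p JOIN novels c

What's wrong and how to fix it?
Bug: Missing join condition: each novels row is matched to all authors rows instead of just its own

Fix: Add ON c.author_id = p.id to the JOIN

Corrected query:
SELECT c.id, p.name, c.sales FROM authors p JOIN novels c ON c.author_id = p.id

Result:
id | name   | sales
---+--------+------
1  | Borges | 46867
2  | Asimov | 79709
3  | Atwood | 43981
4  | Borges | 6090 
5  | Borges | 63240
6  | Borges | 4110 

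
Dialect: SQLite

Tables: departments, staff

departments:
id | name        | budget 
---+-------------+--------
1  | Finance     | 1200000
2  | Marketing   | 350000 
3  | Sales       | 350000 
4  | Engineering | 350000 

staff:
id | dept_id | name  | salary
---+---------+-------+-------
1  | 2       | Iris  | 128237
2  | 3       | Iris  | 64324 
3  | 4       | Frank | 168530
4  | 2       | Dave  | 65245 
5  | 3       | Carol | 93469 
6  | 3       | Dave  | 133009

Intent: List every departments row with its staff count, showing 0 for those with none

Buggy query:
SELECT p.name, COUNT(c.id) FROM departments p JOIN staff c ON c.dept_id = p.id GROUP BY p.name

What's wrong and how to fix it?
Bug: An inner join excludes parents with zero children

Fix: Use LEFT JOIN so parents without children still appear (COUNT(c.id) gives 0)

Corrected query:
SELECT p.name, COUNT(c.id) FROM departments p LEFT JOIN staff c ON c.dept_id = p.id GROUP BY p.name

Result:
name        | COUNT(c.id)
------------+------------
Engineering | 1          
Finance     | 0          
Marketing   | 2          
Sales       | 3          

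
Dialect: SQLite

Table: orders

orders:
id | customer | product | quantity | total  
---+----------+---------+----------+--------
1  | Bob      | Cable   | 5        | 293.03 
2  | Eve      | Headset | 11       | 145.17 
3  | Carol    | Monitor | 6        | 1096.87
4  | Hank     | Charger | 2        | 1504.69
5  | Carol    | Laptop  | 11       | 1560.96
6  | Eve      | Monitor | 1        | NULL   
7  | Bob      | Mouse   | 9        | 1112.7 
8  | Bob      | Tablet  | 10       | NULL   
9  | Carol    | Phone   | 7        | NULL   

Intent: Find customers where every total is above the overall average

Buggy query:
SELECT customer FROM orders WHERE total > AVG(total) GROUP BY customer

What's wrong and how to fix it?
Bug: WHERE evaluates per row before aggregation, so AVG() is unavailable

Fix: Compute the overall average in a scalar subquery and compare each group's MIN against it in HAVING

Corrected query:
SELECT customer FROM orders GROUP BY customer HAVING MIN(total) > (SELECT AVG(total) FROM orders)

Result:
customer
--------
Carol   
Hank    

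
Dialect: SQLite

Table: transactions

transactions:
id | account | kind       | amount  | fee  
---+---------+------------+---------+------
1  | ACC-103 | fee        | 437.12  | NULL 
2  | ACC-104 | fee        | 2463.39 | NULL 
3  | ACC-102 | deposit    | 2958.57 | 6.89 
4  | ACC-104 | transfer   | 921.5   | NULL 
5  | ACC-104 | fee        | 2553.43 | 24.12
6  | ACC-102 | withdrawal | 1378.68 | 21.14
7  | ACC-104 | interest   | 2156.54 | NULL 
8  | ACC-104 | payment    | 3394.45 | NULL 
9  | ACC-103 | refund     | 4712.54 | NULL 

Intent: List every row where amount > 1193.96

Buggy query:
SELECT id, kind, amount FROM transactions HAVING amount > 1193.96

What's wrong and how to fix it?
Bug: This is a non-aggregate query (no GROUP BY, no aggregates), so in SQLite the HAVING clause is invalid here; a row-level condition belongs in WHERE

Fix: Replace HAVING with WHERE since the condition applies to individual rows

Corrected query:
SELECT id, kind, amount FROM transactions WHERE amount > 1193.96

Result:
id | kind       | amount 
---+------------+--------
2  | fee        | 2463.39
3  | deposit    | 2958.57
5  | fee        | 2553.43
6  | withdrawal | 1378.68
7  | interest   | 2156.54
8  | payment    | 3394.45
9  | refund     | 4712.54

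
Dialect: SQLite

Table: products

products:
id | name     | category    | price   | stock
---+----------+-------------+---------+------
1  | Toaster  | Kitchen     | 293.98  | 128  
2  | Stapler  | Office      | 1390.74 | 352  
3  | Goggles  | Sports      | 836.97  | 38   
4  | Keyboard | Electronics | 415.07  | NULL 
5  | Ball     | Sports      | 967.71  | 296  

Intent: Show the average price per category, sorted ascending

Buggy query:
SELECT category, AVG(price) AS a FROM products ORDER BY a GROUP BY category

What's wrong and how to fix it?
Bug: GROUP BY must precede ORDER BY

Fix: Move ORDER BY to the end, after GROUP BY

Corrected query:
SELECT category, AVG(price) AS a FROM products GROUP BY category ORDER BY a

Result:
category    | a      
------------+--------
Kitchen     | 293.98 
Electronics | 415.07 
Sports      | 902.34 
Office      | 1390.74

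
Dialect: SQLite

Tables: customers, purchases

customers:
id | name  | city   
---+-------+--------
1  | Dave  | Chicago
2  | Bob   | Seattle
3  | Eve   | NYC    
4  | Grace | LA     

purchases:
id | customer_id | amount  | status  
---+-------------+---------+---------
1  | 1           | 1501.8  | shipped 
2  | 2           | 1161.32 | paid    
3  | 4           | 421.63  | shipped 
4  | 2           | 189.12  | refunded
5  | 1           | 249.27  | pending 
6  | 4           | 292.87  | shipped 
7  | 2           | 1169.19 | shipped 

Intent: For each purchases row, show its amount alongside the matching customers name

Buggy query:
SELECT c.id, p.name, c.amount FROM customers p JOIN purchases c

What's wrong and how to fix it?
Bug: Missing join condition: each purchases row is matched to all customers rows instead of just its own

Fix: Add ON c.customer_id = p.id to the JOIN

Corrected query:
SELECT c.id, p.name, c.amount FROM customers p JOIN purchases c ON c.customer_id = p.id

Result:
id | name  | amount 
---+-------+--------
1  | Dave  | 1501.8 
2  | Bob   | 1161.32
3  | Grace | 421.63 
4  | Bob   | 189.12 
5  | Dave  | 249.27 
6  | Grace | 292.87 
7  | Bob   | 1169.19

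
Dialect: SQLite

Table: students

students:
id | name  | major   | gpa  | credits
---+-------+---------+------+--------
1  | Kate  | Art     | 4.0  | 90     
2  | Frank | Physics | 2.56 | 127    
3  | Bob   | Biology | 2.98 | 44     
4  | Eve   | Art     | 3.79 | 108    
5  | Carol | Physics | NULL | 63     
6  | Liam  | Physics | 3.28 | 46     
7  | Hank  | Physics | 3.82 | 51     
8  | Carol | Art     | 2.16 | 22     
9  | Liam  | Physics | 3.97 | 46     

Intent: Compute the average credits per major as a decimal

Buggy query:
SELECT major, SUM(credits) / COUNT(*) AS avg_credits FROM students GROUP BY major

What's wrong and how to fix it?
Bug: SUM(credits) and COUNT(*) are both integers; the division truncates the fractional part

Fix: Cast one side to REAL so the division keeps the fractional part

Corrected query:
SELECT major, SUM(credits) * 1.0 / COUNT(*) AS avg_credits FROM students GROUP BY major

Result:
major   | avg_credits
--------+------------
Art     | 73.333333  
Biology | 44         
Physics | 66.6       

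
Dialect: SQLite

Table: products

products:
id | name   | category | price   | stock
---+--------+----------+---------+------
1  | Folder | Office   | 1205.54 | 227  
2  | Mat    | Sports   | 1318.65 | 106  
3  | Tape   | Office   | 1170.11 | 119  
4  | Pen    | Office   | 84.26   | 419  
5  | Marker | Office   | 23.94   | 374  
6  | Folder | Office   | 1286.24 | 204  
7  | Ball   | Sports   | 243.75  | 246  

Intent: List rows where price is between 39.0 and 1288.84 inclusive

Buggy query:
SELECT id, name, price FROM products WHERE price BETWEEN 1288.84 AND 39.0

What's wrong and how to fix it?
Bug: The bounds are reversed; BETWEEN a AND b requires a <= b to match anything

Fix: Write BETWEEN 39.0 AND 1288.84

Corrected query:
SELECT id, name, price FROM products WHERE price BETWEEN 39.0 AND 1288.84

Result:
id | name   | price  
---+--------+--------
1  | Folder | 1205.54
3  | Tape   | 1170.11
4  | Pen    | 84.26  
6  | Folder | 1286.24
7  | Ball   | 243.75 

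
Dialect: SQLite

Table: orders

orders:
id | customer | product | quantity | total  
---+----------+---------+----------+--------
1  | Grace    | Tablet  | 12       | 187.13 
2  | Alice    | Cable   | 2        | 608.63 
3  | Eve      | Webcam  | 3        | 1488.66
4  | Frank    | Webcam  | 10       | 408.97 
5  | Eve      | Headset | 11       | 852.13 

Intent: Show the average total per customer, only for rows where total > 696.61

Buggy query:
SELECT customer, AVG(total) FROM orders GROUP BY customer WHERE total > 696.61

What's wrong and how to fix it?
Bug: WHERE cannot follow GROUP BY

Fix: Place WHERE between FROM and GROUP BY

Corrected query:
SELECT customer, AVG(total) FROM orders WHERE total > 696.61 GROUP BY customer

Result:
customer | AVG(total)
---------+-----------
Eve      | 1170.395  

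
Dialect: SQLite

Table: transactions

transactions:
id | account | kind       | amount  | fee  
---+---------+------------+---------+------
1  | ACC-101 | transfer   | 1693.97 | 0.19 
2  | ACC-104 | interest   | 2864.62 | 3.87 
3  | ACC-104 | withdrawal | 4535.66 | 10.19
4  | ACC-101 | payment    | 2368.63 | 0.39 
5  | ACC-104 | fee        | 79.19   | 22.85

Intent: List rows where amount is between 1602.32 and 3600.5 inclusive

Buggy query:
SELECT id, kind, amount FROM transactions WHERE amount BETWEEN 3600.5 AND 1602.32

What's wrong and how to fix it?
Bug: The bounds are reversed; BETWEEN a AND b requires a <= b to match anything

Fix: Write BETWEEN 1602.32 AND 3600.5

Corrected query:
SELECT id, kind, amount FROM transactions WHERE amount BETWEEN 1602.32 AND 3600.5

Result:
id | kind     | amount 
---+----------+--------
1  | transfer | 1693.97
2  | interest | 2864.62
4  | payment  | 2368.63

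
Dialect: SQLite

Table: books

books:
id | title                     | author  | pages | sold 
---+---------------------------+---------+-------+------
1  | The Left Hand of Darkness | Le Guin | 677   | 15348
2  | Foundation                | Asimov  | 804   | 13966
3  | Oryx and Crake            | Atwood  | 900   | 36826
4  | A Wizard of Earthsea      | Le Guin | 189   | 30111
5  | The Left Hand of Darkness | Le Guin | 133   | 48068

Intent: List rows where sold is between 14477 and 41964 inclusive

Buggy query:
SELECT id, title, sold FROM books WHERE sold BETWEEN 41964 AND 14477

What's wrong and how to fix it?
Bug: BETWEEN expects the lower bound first; with 41964 AND 14477 the range is empty

Fix: Swap the bounds so the smaller value comes first

Corrected query:
SELECT id, title, sold FROM books WHERE sold BETWEEN 14477 AND 41964

Result:
id | title                     | sold 
---+---------------------------+------
1  | The Left Hand of Darkness | 15348
3  | Oryx and Crake            | 36826
4  | A Wizard of Earthsea      | 30111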